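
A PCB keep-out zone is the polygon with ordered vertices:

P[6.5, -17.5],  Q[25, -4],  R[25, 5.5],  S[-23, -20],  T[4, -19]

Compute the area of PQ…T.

423

Σ = (411.5) + (237.5) + (-373.5) + (517) + (53.5) = 846
Area = |Σ|/2 = 423.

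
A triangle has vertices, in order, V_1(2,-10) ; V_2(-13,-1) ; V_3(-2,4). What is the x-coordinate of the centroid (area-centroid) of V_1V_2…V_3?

-13/3

Apply Gauss's area formula. First the cross-terms c_i = x_i·y_{i+1} − x_{i+1}·y_i:
  -132, -54, 12  ⇒  2A = -174, A = -87.
Then Σ (x_i + x_{i+1})·c_i = 2262, so x̄ = 2262 / (6·(-87)) = -13/3.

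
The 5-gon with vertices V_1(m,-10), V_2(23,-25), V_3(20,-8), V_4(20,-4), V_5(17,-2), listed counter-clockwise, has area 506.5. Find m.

-23

The doubled signed area Σ (x_i y_{i+1} − x_{i+1} y_i) is linear in m.
With m=0 it equals 484; the coefficient of m is -23 (from the two edges through V_1).
So -23·m + 484 = 2·506.5 = 1013 ⇒ m = -23.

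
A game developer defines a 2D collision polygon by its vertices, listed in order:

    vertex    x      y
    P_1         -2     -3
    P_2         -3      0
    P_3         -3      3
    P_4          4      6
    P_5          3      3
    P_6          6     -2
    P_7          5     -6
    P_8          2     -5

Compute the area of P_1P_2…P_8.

Cross-terms: -9, -9, -30, -6, -24, -26, -13, -16  ⇒  Σ = -133
Area = |Σ|/2 = 66.5.

66.5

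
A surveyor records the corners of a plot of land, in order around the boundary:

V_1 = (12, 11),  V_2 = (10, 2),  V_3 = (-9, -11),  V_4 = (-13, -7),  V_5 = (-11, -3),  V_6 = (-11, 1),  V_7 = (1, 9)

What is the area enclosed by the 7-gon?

Apply the shoelace (surveyor's) formula: 2A = Σ (x_i·y_{i+1} − x_{i+1}·y_i), indices taken mod 7.
V_1→V_2: (12)(2) − (10)(11) = -86
V_2→V_3: (10)(-11) − (-9)(2) = -92
V_3→V_4: (-9)(-7) − (-13)(-11) = -80
V_4→V_5: (-13)(-3) − (-11)(-7) = -38
V_5→V_6: (-11)(1) − (-11)(-3) = -44
V_6→V_7: (-11)(9) − (1)(1) = -100
V_7→V_1: (1)(11) − (12)(9) = -97
Σ = -537
Area = |Σ|/2 = 268.5.

268.5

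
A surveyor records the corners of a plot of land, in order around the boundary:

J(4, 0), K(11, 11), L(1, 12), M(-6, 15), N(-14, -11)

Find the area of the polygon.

286

Σ = (44) + (121) + (87) + (276) + (44) = 572
Area = |Σ|/2 = 286.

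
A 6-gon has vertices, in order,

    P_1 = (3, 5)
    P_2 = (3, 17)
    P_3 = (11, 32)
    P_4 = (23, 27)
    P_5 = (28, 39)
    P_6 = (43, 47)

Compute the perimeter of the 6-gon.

|P_1P_2| = √((0)² + (12)²) = √144 = 12
|P_2P_3| = √((8)² + (15)²) = √289 = 17
|P_3P_4| = √((12)² + (-5)²) = √169 = 13
|P_4P_5| = √((5)² + (12)²) = √169 = 13
|P_5P_6| = √((15)² + (8)²) = √289 = 17
|P_6P_1| = √((-40)² + (-42)²) = √3364 = 58
Perimeter = 12 + 17 + 13 + 13 + 17 + 58 = 130.

130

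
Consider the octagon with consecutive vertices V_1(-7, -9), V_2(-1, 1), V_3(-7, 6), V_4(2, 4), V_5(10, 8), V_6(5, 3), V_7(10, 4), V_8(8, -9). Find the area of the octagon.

178

Σ = (-16) + (1) + (-40) + (-24) + (-10) + (-10) + (-122) + (-135) = -356
Area = |Σ|/2 = 178.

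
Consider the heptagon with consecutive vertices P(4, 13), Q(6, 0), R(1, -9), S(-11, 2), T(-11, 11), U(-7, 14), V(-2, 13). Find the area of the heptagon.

273

Σ = (-78) + (-54) + (-97) + (-99) + (-77) + (-63) + (-78) = -546
Area = |Σ|/2 = 273.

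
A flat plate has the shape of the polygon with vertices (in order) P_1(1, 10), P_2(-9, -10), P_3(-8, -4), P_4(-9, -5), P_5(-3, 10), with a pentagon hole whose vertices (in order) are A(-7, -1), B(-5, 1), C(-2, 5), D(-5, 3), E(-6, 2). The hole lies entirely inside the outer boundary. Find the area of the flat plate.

46.5

Outer boundary:
P_1→P_2: (1)(-10) − (-9)(10) = 80
P_2→P_3: (-9)(-4) − (-8)(-10) = -44
P_3→P_4: (-8)(-5) − (-9)(-4) = 4
P_4→P_5: (-9)(10) − (-3)(-5) = -105
P_5→P_1: (-3)(10) − (1)(10) = -40
Σ = -105
Area = |Σ|/2 = 52.5.
Hole:
Σ = (-12) + (-23) + (19) + (8) + (20) = 12
Area = |Σ|/2 = 6.
Net area = 52.5 − 6 = 46.5.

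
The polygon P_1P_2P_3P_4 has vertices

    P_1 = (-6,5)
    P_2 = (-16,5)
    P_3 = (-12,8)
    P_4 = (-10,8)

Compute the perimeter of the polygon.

|P_1P_2| = √((-10)² + (0)²) = √100 = 10
|P_2P_3| = √((4)² + (3)²) = √25 = 5
|P_3P_4| = √((2)² + (0)²) = √4 = 2
|P_4P_1| = √((4)² + (-3)²) = √25 = 5
Perimeter = 10 + 5 + 2 + 5 = 22.

22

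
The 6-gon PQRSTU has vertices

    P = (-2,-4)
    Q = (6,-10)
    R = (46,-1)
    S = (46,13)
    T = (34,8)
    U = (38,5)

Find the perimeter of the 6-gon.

124

|PQ| = √((8)² + (-6)²) = √100 = 10
|QR| = √((40)² + (9)²) = √1681 = 41
|RS| = √((0)² + (14)²) = √196 = 14
|ST| = √((-12)² + (-5)²) = √169 = 13
|TU| = √((4)² + (-3)²) = √25 = 5
|UP| = √((-40)² + (-9)²) = √1681 = 41
Perimeter = 10 + 41 + 14 + 13 + 5 + 41 = 124.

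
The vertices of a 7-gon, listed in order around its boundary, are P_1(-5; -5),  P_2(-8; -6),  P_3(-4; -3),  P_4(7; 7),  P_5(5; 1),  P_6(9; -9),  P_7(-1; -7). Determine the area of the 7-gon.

Apply Gauss's area formula: 2A = Σ (x_i·y_{i+1} − x_{i+1}·y_i), indices taken mod 7.
P_1→P_2: (-5)(-6) − (-8)(-5) = -10
P_2→P_3: (-8)(-3) − (-4)(-6) = 0
P_3→P_4: (-4)(7) − (7)(-3) = -7
P_4→P_5: (7)(1) − (5)(7) = -28
P_5→P_6: (5)(-9) − (9)(1) = -54
P_6→P_7: (9)(-7) − (-1)(-9) = -72
P_7→P_1: (-1)(-5) − (-5)(-7) = -30
Σ = -201
Area = |Σ|/2 = 100.5.

100.5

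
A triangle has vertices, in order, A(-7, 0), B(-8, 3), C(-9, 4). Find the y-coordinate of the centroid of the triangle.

7/3

Apply the surveyor's formula. First the cross-terms c_i = x_i·y_{i+1} − x_{i+1}·y_i:
  -21, -5, 28  ⇒  2A = 2, A = 1.
Then Σ (y_i + y_{i+1})·c_i = 14, so ȳ = 14 / (6·1) = 7/3.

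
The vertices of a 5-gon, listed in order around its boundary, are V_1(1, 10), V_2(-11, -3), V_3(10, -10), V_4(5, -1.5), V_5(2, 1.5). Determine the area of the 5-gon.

V_1→V_2: (1)(-3) − (-11)(10) = 107
V_2→V_3: (-11)(-10) − (10)(-3) = 140
V_3→V_4: (10)(-1.5) − (5)(-10) = 35
V_4→V_5: (5)(1.5) − (2)(-1.5) = 10.5
V_5→V_1: (2)(10) − (1)(1.5) = 18.5
Σ = 311
Area = |Σ|/2 = 155.5.

155.5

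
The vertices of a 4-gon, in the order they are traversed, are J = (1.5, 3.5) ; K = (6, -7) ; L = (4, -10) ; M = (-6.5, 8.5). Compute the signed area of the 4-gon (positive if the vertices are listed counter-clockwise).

Σ = (-31.5) + (-32) + (-31) + (-35.5) = -130
Signed area = Σ/2 = -65 (negative ⇒ clockwise traversal).

-65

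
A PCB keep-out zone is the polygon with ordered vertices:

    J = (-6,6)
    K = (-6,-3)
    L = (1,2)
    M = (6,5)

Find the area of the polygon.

Apply the surveyor's formula: 2A = Σ (x_i·y_{i+1} − x_{i+1}·y_i), indices taken mod 4.
J→K: (-6)(-3) − (-6)(6) = 54
K→L: (-6)(2) − (1)(-3) = -9
L→M: (1)(5) − (6)(2) = -7
M→J: (6)(6) − (-6)(5) = 66
Σ = 104
Area = |Σ|/2 = 52.

52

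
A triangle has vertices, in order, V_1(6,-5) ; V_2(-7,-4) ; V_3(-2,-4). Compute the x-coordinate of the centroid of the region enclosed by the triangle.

Apply Gauss's area formula. First the cross-terms c_i = x_i·y_{i+1} − x_{i+1}·y_i:
  -59, 20, 34  ⇒  2A = -5, A = -2.5.
Then Σ (x_i + x_{i+1})·c_i = 15, so x̄ = 15 / (6·(-2.5)) = -1.

-1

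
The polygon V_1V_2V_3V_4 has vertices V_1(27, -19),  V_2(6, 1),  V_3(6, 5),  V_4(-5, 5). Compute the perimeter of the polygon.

|V_1V_2| = √((-21)² + (20)²) = √841 = 29
|V_2V_3| = √((0)² + (4)²) = √16 = 4
|V_3V_4| = √((-11)² + (0)²) = √121 = 11
|V_4V_1| = √((32)² + (-24)²) = √1600 = 40
Perimeter = 29 + 4 + 11 + 40 = 84.

84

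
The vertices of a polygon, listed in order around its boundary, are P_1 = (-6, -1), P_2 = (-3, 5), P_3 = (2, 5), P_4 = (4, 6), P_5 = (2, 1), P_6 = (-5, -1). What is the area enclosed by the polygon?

36

Σ = (-33) + (-25) + (-8) + (-8) + (3) + (-1) = -72
Area = |Σ|/2 = 36.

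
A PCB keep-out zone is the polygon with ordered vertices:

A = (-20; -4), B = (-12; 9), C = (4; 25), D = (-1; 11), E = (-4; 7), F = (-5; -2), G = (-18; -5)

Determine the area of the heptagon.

227

Apply the shoelace formula: 2A = Σ (x_i·y_{i+1} − x_{i+1}·y_i), indices taken mod 7.
Σ = (-228) + (-336) + (69) + (37) + (43) + (-11) + (-28) = -454
Area = |Σ|/2 = 227.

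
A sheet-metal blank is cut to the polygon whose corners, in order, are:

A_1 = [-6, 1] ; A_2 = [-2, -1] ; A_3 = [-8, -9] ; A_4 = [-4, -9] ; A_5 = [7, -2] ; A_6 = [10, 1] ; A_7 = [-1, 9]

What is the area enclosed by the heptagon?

Σ = (8) + (10) + (36) + (71) + (27) + (91) + (53) = 296
Area = |Σ|/2 = 148.

148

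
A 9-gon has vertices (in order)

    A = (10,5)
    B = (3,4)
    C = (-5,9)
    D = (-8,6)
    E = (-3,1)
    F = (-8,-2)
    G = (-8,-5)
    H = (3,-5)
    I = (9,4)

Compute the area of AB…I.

Apply the shoelace formula: 2A = Σ (x_i·y_{i+1} − x_{i+1}·y_i), indices taken mod 9.
Σ = (25) + (47) + (42) + (10) + (14) + (24) + (55) + (57) + (5) = 279
Area = |Σ|/2 = 139.5.

139.5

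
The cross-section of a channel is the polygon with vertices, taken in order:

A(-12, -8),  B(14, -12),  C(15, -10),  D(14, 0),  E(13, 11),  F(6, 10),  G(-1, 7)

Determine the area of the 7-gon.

399

Apply the surveyor's formula: 2A = Σ (x_i·y_{i+1} − x_{i+1}·y_i), indices taken mod 7.
Σ = (256) + (40) + (140) + (154) + (64) + (52) + (92) = 798
Area = |Σ|/2 = 399.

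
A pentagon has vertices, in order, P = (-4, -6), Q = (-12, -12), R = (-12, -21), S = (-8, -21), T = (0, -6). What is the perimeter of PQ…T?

44

|PQ| = √((-8)² + (-6)²) = √100 = 10
|QR| = √((0)² + (-9)²) = √81 = 9
|RS| = √((4)² + (0)²) = √16 = 4
|ST| = √((8)² + (15)²) = √289 = 17
|TP| = √((-4)² + (0)²) = √16 = 4
Perimeter = 10 + 9 + 4 + 17 + 4 = 44.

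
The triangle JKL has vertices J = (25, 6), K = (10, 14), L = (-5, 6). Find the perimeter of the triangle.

|JK| = √((-15)² + (8)²) = √289 = 17
|KL| = √((-15)² + (-8)²) = √289 = 17
|LJ| = √((30)² + (0)²) = √900 = 30
Perimeter = 17 + 17 + 30 = 64.

64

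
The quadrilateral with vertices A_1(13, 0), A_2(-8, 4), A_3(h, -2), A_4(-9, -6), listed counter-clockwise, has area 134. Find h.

Write out the shoelace sum; only the two edges meeting at A_3 involve h:
2·Area = [((-8)·(-2) − h·4) + (h·(-6) − (-9)·(-2))] + 130
       = -10·h + 128 = 268
⇒ h = -14.

-14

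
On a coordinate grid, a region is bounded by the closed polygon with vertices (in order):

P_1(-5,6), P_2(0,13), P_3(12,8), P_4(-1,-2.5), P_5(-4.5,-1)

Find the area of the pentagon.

Apply the surveyor's formula: 2A = Σ (x_i·y_{i+1} − x_{i+1}·y_i), indices taken mod 5.
Cross-terms: -65, -156, -22, -10.25, -32  ⇒  Σ = -285.25
Area = |Σ|/2 = 142.625.

142.625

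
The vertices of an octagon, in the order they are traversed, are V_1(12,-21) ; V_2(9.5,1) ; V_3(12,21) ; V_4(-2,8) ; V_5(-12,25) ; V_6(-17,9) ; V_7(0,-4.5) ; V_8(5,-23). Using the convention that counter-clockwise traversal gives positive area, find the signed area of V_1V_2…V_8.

585

Σ = (211.5) + (187.5) + (138) + (46) + (317) + (76.5) + (22.5) + (171) = 1170
Signed area = Σ/2 = 585 (positive ⇒ counter-clockwise traversal).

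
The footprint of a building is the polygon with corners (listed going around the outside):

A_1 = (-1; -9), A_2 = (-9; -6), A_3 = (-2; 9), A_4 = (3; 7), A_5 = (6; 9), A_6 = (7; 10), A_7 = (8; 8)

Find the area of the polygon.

Apply the shoelace (surveyor's) formula: 2A = Σ (x_i·y_{i+1} − x_{i+1}·y_i), indices taken mod 7.
Σ = (-75) + (-93) + (-41) + (-15) + (-3) + (-24) + (-64) = -315
Area = |Σ|/2 = 157.5.

157.5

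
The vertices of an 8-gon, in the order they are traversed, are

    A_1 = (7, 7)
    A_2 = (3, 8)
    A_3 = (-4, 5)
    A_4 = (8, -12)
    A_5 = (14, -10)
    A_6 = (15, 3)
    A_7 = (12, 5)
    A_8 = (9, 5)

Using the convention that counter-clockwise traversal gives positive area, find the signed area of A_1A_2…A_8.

Apply the surveyor's formula: 2A = Σ (x_i·y_{i+1} − x_{i+1}·y_i), indices taken mod 8.
Σ = (35) + (47) + (8) + (88) + (192) + (39) + (15) + (28) = 452
Signed area = Σ/2 = 226 (positive ⇒ counter-clockwise traversal).

226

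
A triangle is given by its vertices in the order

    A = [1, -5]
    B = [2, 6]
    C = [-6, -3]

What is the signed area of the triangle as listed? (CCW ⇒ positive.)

39.5

Σ = (16) + (30) + (33) = 79
Signed area = Σ/2 = 39.5 (positive ⇒ counter-clockwise traversal).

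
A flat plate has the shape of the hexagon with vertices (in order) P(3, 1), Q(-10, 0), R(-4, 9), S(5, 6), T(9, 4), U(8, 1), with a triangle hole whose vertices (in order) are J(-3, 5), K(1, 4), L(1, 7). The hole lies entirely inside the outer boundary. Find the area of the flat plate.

Outer boundary:
Apply the shoelace (surveyor's) formula: 2A = Σ (x_i·y_{i+1} − x_{i+1}·y_i), indices taken mod 6.
Σ = (10) + (-90) + (-69) + (-34) + (-23) + (5) = -201
Area = |Σ|/2 = 100.5.
Hole:
Apply Gauss's area formula: 2A = Σ (x_i·y_{i+1} − x_{i+1}·y_i), indices taken mod 3.
Σ = (-17) + (3) + (26) = 12
Area = |Σ|/2 = 6.
Net area = 100.5 − 6 = 94.5.

94.5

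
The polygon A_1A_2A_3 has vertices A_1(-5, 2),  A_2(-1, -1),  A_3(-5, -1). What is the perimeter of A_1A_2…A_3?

|A_1A_2| = √((4)² + (-3)²) = √25 = 5
|A_2A_3| = √((-4)² + (0)²) = √16 = 4
|A_3A_1| = √((0)² + (3)²) = √9 = 3
Perimeter = 5 + 4 + 3 = 12.

12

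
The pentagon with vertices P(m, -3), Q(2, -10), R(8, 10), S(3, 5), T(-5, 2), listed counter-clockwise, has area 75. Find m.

Write out the shoelace sum; only the two edges meeting at P involve m:
2·Area = [((-5)·(-3) − m·2) + (m·(-10) − 2·(-3))] + 141
       = -12·m + 162 = 150
⇒ m = 1.

1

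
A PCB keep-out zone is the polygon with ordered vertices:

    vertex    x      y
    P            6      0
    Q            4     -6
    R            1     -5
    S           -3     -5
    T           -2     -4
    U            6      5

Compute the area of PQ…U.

Apply the shoelace formula: 2A = Σ (x_i·y_{i+1} − x_{i+1}·y_i), indices taken mod 6.
Cross-terms: -36, -14, -20, 2, 14, -30  ⇒  Σ = -84
Area = |Σ|/2 = 42.

42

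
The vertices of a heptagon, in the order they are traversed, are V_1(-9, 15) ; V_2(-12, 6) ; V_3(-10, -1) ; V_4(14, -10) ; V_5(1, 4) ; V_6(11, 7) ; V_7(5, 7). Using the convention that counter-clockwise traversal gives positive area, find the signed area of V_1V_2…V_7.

260.5

Apply Gauss's area formula: 2A = Σ (x_i·y_{i+1} − x_{i+1}·y_i), indices taken mod 7.
Cross-terms: 126, 72, 114, 66, -37, 42, 138  ⇒  Σ = 521
Signed area = Σ/2 = 260.5 (positive ⇒ counter-clockwise traversal).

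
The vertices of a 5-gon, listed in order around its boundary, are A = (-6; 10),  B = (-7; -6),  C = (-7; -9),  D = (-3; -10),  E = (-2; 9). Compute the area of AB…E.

Cross-terms: 106, 21, 43, -47, 34  ⇒  Σ = 157
Area = |Σ|/2 = 78.5.

78.5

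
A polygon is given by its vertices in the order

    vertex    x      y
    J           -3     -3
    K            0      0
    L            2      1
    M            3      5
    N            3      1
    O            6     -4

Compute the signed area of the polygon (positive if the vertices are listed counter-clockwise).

-26.5

Apply the shoelace formula: 2A = Σ (x_i·y_{i+1} − x_{i+1}·y_i), indices taken mod 6.
Σ = (0) + (0) + (7) + (-12) + (-18) + (-30) = -53
Signed area = Σ/2 = -26.5 (negative ⇒ clockwise traversal).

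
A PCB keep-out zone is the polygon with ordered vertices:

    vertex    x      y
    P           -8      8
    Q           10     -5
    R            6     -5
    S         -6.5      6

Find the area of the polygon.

30.25

P→Q: (-8)(-5) − (10)(8) = -40
Q→R: (10)(-5) − (6)(-5) = -20
R→S: (6)(6) − (-6.5)(-5) = 3.5
S→P: (-6.5)(8) − (-8)(6) = -4
Σ = -60.5
Area = |Σ|/2 = 30.25.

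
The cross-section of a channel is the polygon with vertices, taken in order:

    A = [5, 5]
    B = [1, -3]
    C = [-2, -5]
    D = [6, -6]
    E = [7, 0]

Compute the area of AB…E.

44

Apply the shoelace (surveyor's) formula: 2A = Σ (x_i·y_{i+1} − x_{i+1}·y_i), indices taken mod 5.
Σ = (-20) + (-11) + (42) + (42) + (35) = 88
Area = |Σ|/2 = 44.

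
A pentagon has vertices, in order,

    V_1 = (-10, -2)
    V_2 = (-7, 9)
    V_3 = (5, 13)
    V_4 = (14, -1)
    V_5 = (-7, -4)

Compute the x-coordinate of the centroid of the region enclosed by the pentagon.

Apply Gauss's area formula. First the cross-terms c_i = x_i·y_{i+1} − x_{i+1}·y_i:
  -104, -136, -187, -63, -26  ⇒  2A = -516, A = -258.
Then Σ (x_i + x_{i+1})·c_i = -1512, so x̄ = -1512 / (6·(-258)) = 42/43.

42/43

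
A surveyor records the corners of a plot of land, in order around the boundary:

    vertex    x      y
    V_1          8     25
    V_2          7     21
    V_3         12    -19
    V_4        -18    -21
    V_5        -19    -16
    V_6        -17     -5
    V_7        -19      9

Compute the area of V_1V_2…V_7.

Apply the shoelace (surveyor's) formula: 2A = Σ (x_i·y_{i+1} − x_{i+1}·y_i), indices taken mod 7.
Cross-terms: -7, -385, -594, -111, -177, -248, -547  ⇒  Σ = -2069
Area = |Σ|/2 = 1034.5.

1034.5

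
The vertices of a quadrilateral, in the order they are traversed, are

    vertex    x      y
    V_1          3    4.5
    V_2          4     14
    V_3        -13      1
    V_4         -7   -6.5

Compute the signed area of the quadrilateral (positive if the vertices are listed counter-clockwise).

144.75

Σ = (24) + (186) + (91.5) + (-12) = 289.5
Signed area = Σ/2 = 144.75 (positive ⇒ counter-clockwise traversal).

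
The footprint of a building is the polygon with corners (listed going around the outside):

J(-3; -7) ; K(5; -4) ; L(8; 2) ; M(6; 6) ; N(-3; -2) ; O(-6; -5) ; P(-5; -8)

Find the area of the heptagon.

Apply the shoelace (surveyor's) formula: 2A = Σ (x_i·y_{i+1} − x_{i+1}·y_i), indices taken mod 7.
Cross-terms: 47, 42, 36, 6, 3, 23, 11  ⇒  Σ = 168
Area = |Σ|/2 = 84.

84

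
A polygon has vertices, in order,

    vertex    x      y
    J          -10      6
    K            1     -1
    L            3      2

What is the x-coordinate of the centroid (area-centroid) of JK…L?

Apply the shoelace formula. First the cross-terms c_i = x_i·y_{i+1} − x_{i+1}·y_i:
  4, 5, 38  ⇒  2A = 47, A = 23.5.
Then Σ (x_i + x_{i+1})·c_i = -282, so x̄ = -282 / (6·23.5) = -2.

-2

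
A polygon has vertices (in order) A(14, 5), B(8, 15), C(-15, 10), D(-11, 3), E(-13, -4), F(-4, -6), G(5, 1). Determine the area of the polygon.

Cross-terms: 170, 305, 65, 83, 62, 26, 11  ⇒  Σ = 722
Area = |Σ|/2 = 361.

361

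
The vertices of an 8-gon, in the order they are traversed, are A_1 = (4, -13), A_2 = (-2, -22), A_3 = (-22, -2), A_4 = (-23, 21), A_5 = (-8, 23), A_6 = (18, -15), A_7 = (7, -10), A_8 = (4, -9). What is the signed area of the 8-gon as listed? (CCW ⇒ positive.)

-935.5

Apply the surveyor's formula: 2A = Σ (x_i·y_{i+1} − x_{i+1}·y_i), indices taken mod 8.
Σ = (-114) + (-480) + (-508) + (-361) + (-294) + (-75) + (-23) + (-16) = -1871
Signed area = Σ/2 = -935.5 (negative ⇒ clockwise traversal).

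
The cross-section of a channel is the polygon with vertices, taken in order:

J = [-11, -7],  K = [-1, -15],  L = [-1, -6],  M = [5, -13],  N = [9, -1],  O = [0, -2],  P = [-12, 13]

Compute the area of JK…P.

Apply Gauss's area formula: 2A = Σ (x_i·y_{i+1} − x_{i+1}·y_i), indices taken mod 7.
Cross-terms: 158, -9, 43, 112, -18, -24, 227  ⇒  Σ = 489
Area = |Σ|/2 = 244.5.

244.5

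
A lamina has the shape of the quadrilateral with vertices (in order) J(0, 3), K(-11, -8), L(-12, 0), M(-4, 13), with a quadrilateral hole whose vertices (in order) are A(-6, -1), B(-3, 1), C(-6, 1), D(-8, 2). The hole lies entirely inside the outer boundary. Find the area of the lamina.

Outer boundary:
Apply Gauss's area formula: 2A = Σ (x_i·y_{i+1} − x_{i+1}·y_i), indices taken mod 4.
Σ = (33) + (-96) + (-156) + (-12) = -231
Area = |Σ|/2 = 115.5.
Hole:
Σ = (-9) + (3) + (-4) + (20) = 10
Area = |Σ|/2 = 5.
Net area = 115.5 − 5 = 110.5.

110.5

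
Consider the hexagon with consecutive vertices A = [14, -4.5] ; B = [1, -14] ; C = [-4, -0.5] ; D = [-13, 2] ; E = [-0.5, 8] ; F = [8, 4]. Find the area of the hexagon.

Apply the shoelace (surveyor's) formula: 2A = Σ (x_i·y_{i+1} − x_{i+1}·y_i), indices taken mod 6.
Cross-terms: -191.5, -56.5, -14.5, -103, -66, -92  ⇒  Σ = -523.5
Area = |Σ|/2 = 261.75.

261.75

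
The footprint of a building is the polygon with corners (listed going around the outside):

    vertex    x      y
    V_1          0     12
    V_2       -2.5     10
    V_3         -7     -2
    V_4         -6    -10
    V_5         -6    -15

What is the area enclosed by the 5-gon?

60.5

Apply the surveyor's formula: 2A = Σ (x_i·y_{i+1} − x_{i+1}·y_i), indices taken mod 5.
V_1→V_2: (0)(10) − (-2.5)(12) = 30
V_2→V_3: (-2.5)(-2) − (-7)(10) = 75
V_3→V_4: (-7)(-10) − (-6)(-2) = 58
V_4→V_5: (-6)(-15) − (-6)(-10) = 30
V_5→V_1: (-6)(12) − (0)(-15) = -72
Σ = 121
Area = |Σ|/2 = 60.5.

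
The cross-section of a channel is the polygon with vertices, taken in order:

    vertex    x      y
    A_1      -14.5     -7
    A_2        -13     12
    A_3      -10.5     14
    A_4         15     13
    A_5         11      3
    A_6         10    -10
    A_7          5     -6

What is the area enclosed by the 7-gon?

Apply the shoelace (surveyor's) formula: 2A = Σ (x_i·y_{i+1} − x_{i+1}·y_i), indices taken mod 7.
A_1→A_2: (-14.5)(12) − (-13)(-7) = -265
A_2→A_3: (-13)(14) − (-10.5)(12) = -56
A_3→A_4: (-10.5)(13) − (15)(14) = -346.5
A_4→A_5: (15)(3) − (11)(13) = -98
A_5→A_6: (11)(-10) − (10)(3) = -140
A_6→A_7: (10)(-6) − (5)(-10) = -10
A_7→A_1: (5)(-7) − (-14.5)(-6) = -122
Σ = -1037.5
Area = |Σ|/2 = 518.75.

518.75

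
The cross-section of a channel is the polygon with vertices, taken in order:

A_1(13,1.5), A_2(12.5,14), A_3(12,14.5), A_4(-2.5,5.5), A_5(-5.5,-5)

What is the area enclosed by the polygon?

189.125

Apply Gauss's area formula: 2A = Σ (x_i·y_{i+1} − x_{i+1}·y_i), indices taken mod 5.
A_1→A_2: (13)(14) − (12.5)(1.5) = 163.25
A_2→A_3: (12.5)(14.5) − (12)(14) = 13.25
A_3→A_4: (12)(5.5) − (-2.5)(14.5) = 102.25
A_4→A_5: (-2.5)(-5) − (-5.5)(5.5) = 42.75
A_5→A_1: (-5.5)(1.5) − (13)(-5) = 56.75
Σ = 378.25
Area = |Σ|/2 = 189.125.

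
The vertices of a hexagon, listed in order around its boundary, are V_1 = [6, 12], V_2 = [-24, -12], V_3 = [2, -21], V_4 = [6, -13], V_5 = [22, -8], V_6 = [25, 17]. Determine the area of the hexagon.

Apply the surveyor's formula: 2A = Σ (x_i·y_{i+1} − x_{i+1}·y_i), indices taken mod 6.
Cross-terms: 216, 528, 100, 238, 574, 198  ⇒  Σ = 1854
Area = |Σ|/2 = 927.

927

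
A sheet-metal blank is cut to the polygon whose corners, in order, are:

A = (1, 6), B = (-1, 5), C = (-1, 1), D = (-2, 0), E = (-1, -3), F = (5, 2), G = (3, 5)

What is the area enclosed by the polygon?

34

Cross-terms: 11, 4, 2, 6, 13, 19, 13  ⇒  Σ = 68
Area = |Σ|/2 = 34.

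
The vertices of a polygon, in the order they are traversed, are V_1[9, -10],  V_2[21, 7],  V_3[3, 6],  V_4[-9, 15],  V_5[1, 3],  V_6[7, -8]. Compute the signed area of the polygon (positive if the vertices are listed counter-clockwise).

204

Apply Gauss's area formula: 2A = Σ (x_i·y_{i+1} − x_{i+1}·y_i), indices taken mod 6.
Σ = (273) + (105) + (99) + (-42) + (-29) + (2) = 408
Signed area = Σ/2 = 204 (positive ⇒ counter-clockwise traversal).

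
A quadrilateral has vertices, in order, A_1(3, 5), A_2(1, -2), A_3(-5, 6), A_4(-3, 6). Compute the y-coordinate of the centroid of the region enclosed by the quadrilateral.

139/45

Apply the shoelace formula. First the cross-terms c_i = x_i·y_{i+1} − x_{i+1}·y_i:
  -11, -4, -12, -33  ⇒  2A = -60, A = -30.
Then Σ (y_i + y_{i+1})·c_i = -556, so ȳ = -556 / (6·(-30)) = 139/45.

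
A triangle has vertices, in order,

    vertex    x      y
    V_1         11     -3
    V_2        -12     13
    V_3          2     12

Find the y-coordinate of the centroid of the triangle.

Apply Gauss's area formula. First the cross-terms c_i = x_i·y_{i+1} − x_{i+1}·y_i:
  107, -170, -138  ⇒  2A = -201, A = -100.5.
Then Σ (y_i + y_{i+1})·c_i = -4422, so ȳ = -4422 / (6·(-100.5)) = 22/3.

22/3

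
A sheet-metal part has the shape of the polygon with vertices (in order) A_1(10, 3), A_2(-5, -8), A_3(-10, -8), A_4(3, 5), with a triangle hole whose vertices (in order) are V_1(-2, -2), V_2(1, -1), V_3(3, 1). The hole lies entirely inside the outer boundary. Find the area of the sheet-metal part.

84

Outer boundary:
Apply the shoelace (surveyor's) formula: 2A = Σ (x_i·y_{i+1} − x_{i+1}·y_i), indices taken mod 4.
A_1→A_2: (10)(-8) − (-5)(3) = -65
A_2→A_3: (-5)(-8) − (-10)(-8) = -40
A_3→A_4: (-10)(5) − (3)(-8) = -26
A_4→A_1: (3)(3) − (10)(5) = -41
Σ = -172
Area = |Σ|/2 = 86.
Hole:
Cross-terms: 4, 4, -4  ⇒  Σ = 4
Area = |Σ|/2 = 2.
Net area = 86 − 2 = 84.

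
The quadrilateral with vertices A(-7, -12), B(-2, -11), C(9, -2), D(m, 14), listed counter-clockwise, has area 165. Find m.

The doubled signed area Σ (x_i y_{i+1} − x_{i+1} y_i) is linear in m.
With m=0 it equals 380; the coefficient of m is -10 (from the two edges through D).
So -10·m + 380 = 2·165 = 330 ⇒ m = 5.

5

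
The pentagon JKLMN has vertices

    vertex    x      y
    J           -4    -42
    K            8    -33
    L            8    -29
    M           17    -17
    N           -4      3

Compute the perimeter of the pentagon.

|JK| = √((12)² + (9)²) = √225 = 15
|KL| = √((0)² + (4)²) = √16 = 4
|LM| = √((9)² + (12)²) = √225 = 15
|MN| = √((-21)² + (20)²) = √841 = 29
|NJ| = √((0)² + (-45)²) = √2025 = 45
Perimeter = 15 + 4 + 15 + 29 + 45 = 108.

108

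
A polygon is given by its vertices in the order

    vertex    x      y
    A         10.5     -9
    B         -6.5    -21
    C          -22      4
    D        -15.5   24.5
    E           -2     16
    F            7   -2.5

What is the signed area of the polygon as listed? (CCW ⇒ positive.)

Apply the surveyor's formula: 2A = Σ (x_i·y_{i+1} − x_{i+1}·y_i), indices taken mod 6.
Cross-terms: -279, -488, -477, -199, -107, -36.75  ⇒  Σ = -1586.75
Signed area = Σ/2 = -793.375 (negative ⇒ clockwise traversal).

-793.375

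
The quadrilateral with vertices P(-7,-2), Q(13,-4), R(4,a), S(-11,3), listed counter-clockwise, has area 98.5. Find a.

3

Write out the shoelace sum; only the two edges meeting at R involve a:
2·Area = [(13·a − 4·(-4)) + (4·3 − (-11)·a)] + 97
       = 24·a + 125 = 197
⇒ a = 3.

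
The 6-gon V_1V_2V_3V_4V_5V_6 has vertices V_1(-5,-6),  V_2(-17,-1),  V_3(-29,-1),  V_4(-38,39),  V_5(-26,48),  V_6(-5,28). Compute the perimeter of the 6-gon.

144

|V_1V_2| = √((-12)² + (5)²) = √169 = 13
|V_2V_3| = √((-12)² + (0)²) = √144 = 12
|V_3V_4| = √((-9)² + (40)²) = √1681 = 41
|V_4V_5| = √((12)² + (9)²) = √225 = 15
|V_5V_6| = √((21)² + (-20)²) = √841 = 29
|V_6V_1| = √((0)² + (-34)²) = √1156 = 34
Perimeter = 13 + 12 + 41 + 15 + 29 + 34 = 144.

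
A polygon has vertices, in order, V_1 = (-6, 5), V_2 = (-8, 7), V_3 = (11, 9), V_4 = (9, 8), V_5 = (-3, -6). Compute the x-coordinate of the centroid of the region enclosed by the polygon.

0

Apply the surveyor's formula. First the cross-terms c_i = x_i·y_{i+1} − x_{i+1}·y_i:
  -2, -149, 7, -30, -51  ⇒  2A = -225, A = -112.5.
Then Σ (x_i + x_{i+1})·c_i = 0, so x̄ = 0 / (6·(-112.5)) = 0.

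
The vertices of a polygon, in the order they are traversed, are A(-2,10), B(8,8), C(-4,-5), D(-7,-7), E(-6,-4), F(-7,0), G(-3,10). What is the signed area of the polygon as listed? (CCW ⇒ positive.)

-116.5

Cross-terms: -96, -8, -7, -14, -28, -70, -10  ⇒  Σ = -233
Signed area = Σ/2 = -116.5 (negative ⇒ clockwise traversal).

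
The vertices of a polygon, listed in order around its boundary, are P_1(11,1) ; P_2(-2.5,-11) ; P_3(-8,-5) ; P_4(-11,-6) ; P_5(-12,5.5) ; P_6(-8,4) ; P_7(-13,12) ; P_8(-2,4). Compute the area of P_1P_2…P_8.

Apply the shoelace formula: 2A = Σ (x_i·y_{i+1} − x_{i+1}·y_i), indices taken mod 8.
Σ = (-118.5) + (-75.5) + (-7) + (-132.5) + (-4) + (-44) + (-28) + (-46) = -455.5
Area = |Σ|/2 = 227.75.

227.75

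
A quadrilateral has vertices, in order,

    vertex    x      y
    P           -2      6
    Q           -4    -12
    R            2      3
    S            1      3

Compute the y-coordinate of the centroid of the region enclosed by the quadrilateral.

Apply the shoelace (surveyor's) formula. First the cross-terms c_i = x_i·y_{i+1} − x_{i+1}·y_i:
  48, 12, 3, 12  ⇒  2A = 75, A = 37.5.
Then Σ (y_i + y_{i+1})·c_i = -270, so ȳ = -270 / (6·37.5) = -1.2.

-1.2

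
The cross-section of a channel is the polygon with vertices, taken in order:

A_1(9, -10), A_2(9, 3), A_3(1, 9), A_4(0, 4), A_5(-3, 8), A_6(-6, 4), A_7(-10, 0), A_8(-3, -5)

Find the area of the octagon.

206

Apply the surveyor's formula: 2A = Σ (x_i·y_{i+1} − x_{i+1}·y_i), indices taken mod 8.
A_1→A_2: (9)(3) − (9)(-10) = 117
A_2→A_3: (9)(9) − (1)(3) = 78
A_3→A_4: (1)(4) − (0)(9) = 4
A_4→A_5: (0)(8) − (-3)(4) = 12
A_5→A_6: (-3)(4) − (-6)(8) = 36
A_6→A_7: (-6)(0) − (-10)(4) = 40
A_7→A_8: (-10)(-5) − (-3)(0) = 50
A_8→A_1: (-3)(-10) − (9)(-5) = 75
Σ = 412
Area = |Σ|/2 = 206.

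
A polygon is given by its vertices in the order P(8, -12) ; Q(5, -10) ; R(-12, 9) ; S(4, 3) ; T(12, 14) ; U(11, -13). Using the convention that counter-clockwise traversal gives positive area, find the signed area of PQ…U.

-242.5

P→Q: (8)(-10) − (5)(-12) = -20
Q→R: (5)(9) − (-12)(-10) = -75
R→S: (-12)(3) − (4)(9) = -72
S→T: (4)(14) − (12)(3) = 20
T→U: (12)(-13) − (11)(14) = -310
U→P: (11)(-12) − (8)(-13) = -28
Σ = -485
Signed area = Σ/2 = -242.5 (negative ⇒ clockwise traversal).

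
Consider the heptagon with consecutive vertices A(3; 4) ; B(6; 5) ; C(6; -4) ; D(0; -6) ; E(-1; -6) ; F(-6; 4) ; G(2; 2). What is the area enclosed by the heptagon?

81.5

Apply the surveyor's formula: 2A = Σ (x_i·y_{i+1} − x_{i+1}·y_i), indices taken mod 7.
Σ = (-9) + (-54) + (-36) + (-6) + (-40) + (-20) + (2) = -163
Area = |Σ|/2 = 81.5.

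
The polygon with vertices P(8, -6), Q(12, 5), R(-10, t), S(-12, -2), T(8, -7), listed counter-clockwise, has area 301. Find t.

Write out the shoelace sum; only the two edges meeting at R involve t:
2·Area = [(12·t − (-10)·5) + ((-10)·(-2) − (-12)·t)] + 220
       = 24·t + 290 = 602
⇒ t = 13.

13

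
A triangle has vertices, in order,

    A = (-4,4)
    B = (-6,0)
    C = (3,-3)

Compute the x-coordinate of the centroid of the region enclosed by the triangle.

-7/3

Apply Gauss's area formula. First the cross-terms c_i = x_i·y_{i+1} − x_{i+1}·y_i:
  24, 18, 0  ⇒  2A = 42, A = 21.
Then Σ (x_i + x_{i+1})·c_i = -294, so x̄ = -294 / (6·21) = -7/3.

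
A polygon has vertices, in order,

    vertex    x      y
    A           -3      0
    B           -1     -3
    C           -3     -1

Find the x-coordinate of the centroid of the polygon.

Apply the surveyor's formula. First the cross-terms c_i = x_i·y_{i+1} − x_{i+1}·y_i:
  9, -8, -3  ⇒  2A = -2, A = -1.
Then Σ (x_i + x_{i+1})·c_i = 14, so x̄ = 14 / (6·(-1)) = -7/3.

-7/3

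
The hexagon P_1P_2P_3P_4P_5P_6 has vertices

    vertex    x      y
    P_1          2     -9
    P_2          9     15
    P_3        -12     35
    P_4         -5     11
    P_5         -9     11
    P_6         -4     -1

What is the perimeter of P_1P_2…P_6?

|P_1P_2| = √((7)² + (24)²) = √625 = 25
|P_2P_3| = √((-21)² + (20)²) = √841 = 29
|P_3P_4| = √((7)² + (-24)²) = √625 = 25
|P_4P_5| = √((-4)² + (0)²) = √16 = 4
|P_5P_6| = √((5)² + (-12)²) = √169 = 13
|P_6P_1| = √((6)² + (-8)²) = √100 = 10
Perimeter = 25 + 29 + 25 + 4 + 13 + 10 = 106.

106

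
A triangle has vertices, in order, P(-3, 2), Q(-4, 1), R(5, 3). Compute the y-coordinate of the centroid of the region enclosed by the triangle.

2

Apply the shoelace (surveyor's) formula. First the cross-terms c_i = x_i·y_{i+1} − x_{i+1}·y_i:
  5, -17, 19  ⇒  2A = 7, A = 3.5.
Then Σ (y_i + y_{i+1})·c_i = 42, so ȳ = 42 / (6·3.5) = 2.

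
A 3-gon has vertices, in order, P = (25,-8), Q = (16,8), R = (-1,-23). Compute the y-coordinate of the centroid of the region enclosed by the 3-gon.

-23/3

Apply the shoelace (surveyor's) formula. First the cross-terms c_i = x_i·y_{i+1} − x_{i+1}·y_i:
  328, -360, 583  ⇒  2A = 551, A = 275.5.
Then Σ (y_i + y_{i+1})·c_i = -12673, so ȳ = -12673 / (6·275.5) = -23/3.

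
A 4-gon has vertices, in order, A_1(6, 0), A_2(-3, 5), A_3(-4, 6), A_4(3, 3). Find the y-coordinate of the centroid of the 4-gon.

Apply the shoelace (surveyor's) formula. First the cross-terms c_i = x_i·y_{i+1} − x_{i+1}·y_i:
  30, 2, -30, -18  ⇒  2A = -16, A = -8.
Then Σ (y_i + y_{i+1})·c_i = -152, so ȳ = -152 / (6·(-8)) = 19/6.

19/6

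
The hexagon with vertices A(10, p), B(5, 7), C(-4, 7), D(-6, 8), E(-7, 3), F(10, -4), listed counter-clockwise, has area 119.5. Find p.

The doubled signed area Σ (x_i y_{i+1} − x_{i+1} y_i) is linear in p.
With p=0 it equals 219; the coefficient of p is 5 (from the two edges through A).
So 5·p + 219 = 2·119.5 = 239 ⇒ p = 4.

4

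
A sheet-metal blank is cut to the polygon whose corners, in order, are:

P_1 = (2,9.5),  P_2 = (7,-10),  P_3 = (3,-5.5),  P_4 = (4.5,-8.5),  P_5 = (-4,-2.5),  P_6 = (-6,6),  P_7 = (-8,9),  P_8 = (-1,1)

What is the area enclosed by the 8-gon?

98.25

Apply the shoelace (surveyor's) formula: 2A = Σ (x_i·y_{i+1} − x_{i+1}·y_i), indices taken mod 8.
Σ = (-86.5) + (-8.5) + (-0.75) + (-45.25) + (-39) + (-6) + (1) + (-11.5) = -196.5
Area = |Σ|/2 = 98.25.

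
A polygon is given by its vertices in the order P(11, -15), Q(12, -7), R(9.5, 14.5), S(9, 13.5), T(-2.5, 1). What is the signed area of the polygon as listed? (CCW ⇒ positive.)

Σ = (103) + (240.5) + (-2.25) + (42.75) + (26.5) = 410.5
Signed area = Σ/2 = 205.25 (positive ⇒ counter-clockwise traversal).

205.25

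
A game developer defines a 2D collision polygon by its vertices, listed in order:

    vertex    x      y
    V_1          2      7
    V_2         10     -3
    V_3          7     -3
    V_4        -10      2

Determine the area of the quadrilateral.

87.5

Apply Gauss's area formula: 2A = Σ (x_i·y_{i+1} − x_{i+1}·y_i), indices taken mod 4.
V_1→V_2: (2)(-3) − (10)(7) = -76
V_2→V_3: (10)(-3) − (7)(-3) = -9
V_3→V_4: (7)(2) − (-10)(-3) = -16
V_4→V_1: (-10)(7) − (2)(2) = -74
Σ = -175
Area = |Σ|/2 = 87.5.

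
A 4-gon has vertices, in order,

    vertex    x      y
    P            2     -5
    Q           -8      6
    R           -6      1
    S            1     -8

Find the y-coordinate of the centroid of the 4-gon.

Apply the shoelace formula. First the cross-terms c_i = x_i·y_{i+1} − x_{i+1}·y_i:
  -28, 28, 47, 11  ⇒  2A = 58, A = 29.
Then Σ (y_i + y_{i+1})·c_i = -304, so ȳ = -304 / (6·29) = -152/87.

-152/87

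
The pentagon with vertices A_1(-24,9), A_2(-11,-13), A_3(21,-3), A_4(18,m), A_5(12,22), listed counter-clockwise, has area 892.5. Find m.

The doubled signed area Σ (x_i y_{i+1} − x_{i+1} y_i) is linear in m.
With m=0 it equals 1803; the coefficient of m is 9 (from the two edges through A_4).
So 9·m + 1803 = 2·892.5 = 1785 ⇒ m = -2.

-2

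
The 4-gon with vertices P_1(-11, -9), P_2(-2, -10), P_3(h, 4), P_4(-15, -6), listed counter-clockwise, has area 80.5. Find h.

-13

The doubled signed area Σ (x_i y_{i+1} − x_{i+1} y_i) is linear in h.
With h=0 it equals 213; the coefficient of h is 4 (from the two edges through P_3).
So 4·h + 213 = 2·80.5 = 161 ⇒ h = -13.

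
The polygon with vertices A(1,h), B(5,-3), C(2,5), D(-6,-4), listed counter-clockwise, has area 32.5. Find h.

-1

Write out the shoelace sum; only the two edges meeting at A involve h:
2·Area = [((-6)·h − 1·(-4)) + (1·(-3) − 5·h)] + 53
       = -11·h + 54 = 65
⇒ h = -1.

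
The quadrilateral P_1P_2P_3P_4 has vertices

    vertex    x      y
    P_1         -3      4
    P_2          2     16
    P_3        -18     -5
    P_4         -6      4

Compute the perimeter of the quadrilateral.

|P_1P_2| = √((5)² + (12)²) = √169 = 13
|P_2P_3| = √((-20)² + (-21)²) = √841 = 29
|P_3P_4| = √((12)² + (9)²) = √225 = 15
|P_4P_1| = √((3)² + (0)²) = √9 = 3
Perimeter = 13 + 29 + 15 + 3 = 60.

60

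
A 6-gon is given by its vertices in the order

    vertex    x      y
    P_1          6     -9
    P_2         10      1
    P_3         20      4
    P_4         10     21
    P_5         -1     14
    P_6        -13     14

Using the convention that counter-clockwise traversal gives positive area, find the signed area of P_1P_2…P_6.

429

Apply the surveyor's formula: 2A = Σ (x_i·y_{i+1} − x_{i+1}·y_i), indices taken mod 6.
Σ = (96) + (20) + (380) + (161) + (168) + (33) = 858
Signed area = Σ/2 = 429 (positive ⇒ counter-clockwise traversal).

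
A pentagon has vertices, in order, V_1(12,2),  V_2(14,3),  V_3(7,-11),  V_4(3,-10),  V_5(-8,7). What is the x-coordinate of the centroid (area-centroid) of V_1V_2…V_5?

Apply the shoelace (surveyor's) formula. First the cross-terms c_i = x_i·y_{i+1} − x_{i+1}·y_i:
  8, -175, -37, -59, -100  ⇒  2A = -363, A = -181.5.
Then Σ (x_i + x_{i+1})·c_i = -3942, so x̄ = -3942 / (6·(-181.5)) = 438/121.

438/121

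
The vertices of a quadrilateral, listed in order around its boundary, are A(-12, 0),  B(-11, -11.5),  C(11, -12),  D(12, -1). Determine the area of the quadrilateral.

258.75

Apply the shoelace (surveyor's) formula: 2A = Σ (x_i·y_{i+1} − x_{i+1}·y_i), indices taken mod 4.
Σ = (138) + (258.5) + (133) + (-12) = 517.5
Area = |Σ|/2 = 258.75.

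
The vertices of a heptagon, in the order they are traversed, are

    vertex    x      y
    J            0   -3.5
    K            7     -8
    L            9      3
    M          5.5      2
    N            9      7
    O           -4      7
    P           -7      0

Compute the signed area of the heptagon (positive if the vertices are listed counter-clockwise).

Apply Gauss's area formula: 2A = Σ (x_i·y_{i+1} − x_{i+1}·y_i), indices taken mod 7.
Σ = (24.5) + (93) + (1.5) + (20.5) + (91) + (49) + (24.5) = 304
Signed area = Σ/2 = 152 (positive ⇒ counter-clockwise traversal).

152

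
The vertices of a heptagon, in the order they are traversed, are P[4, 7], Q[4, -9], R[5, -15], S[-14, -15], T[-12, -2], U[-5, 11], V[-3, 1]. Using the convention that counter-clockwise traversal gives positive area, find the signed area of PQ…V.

Cross-terms: -64, -15, -285, -152, -142, 28, -25  ⇒  Σ = -655
Signed area = Σ/2 = -327.5 (negative ⇒ clockwise traversal).

-327.5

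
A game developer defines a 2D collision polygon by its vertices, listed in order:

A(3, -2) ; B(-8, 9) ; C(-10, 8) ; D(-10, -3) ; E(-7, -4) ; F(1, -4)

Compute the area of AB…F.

Apply Gauss's area formula: 2A = Σ (x_i·y_{i+1} − x_{i+1}·y_i), indices taken mod 6.
A→B: (3)(9) − (-8)(-2) = 11
B→C: (-8)(8) − (-10)(9) = 26
C→D: (-10)(-3) − (-10)(8) = 110
D→E: (-10)(-4) − (-7)(-3) = 19
E→F: (-7)(-4) − (1)(-4) = 32
F→A: (1)(-2) − (3)(-4) = 10
Σ = 208
Area = |Σ|/2 = 104.

104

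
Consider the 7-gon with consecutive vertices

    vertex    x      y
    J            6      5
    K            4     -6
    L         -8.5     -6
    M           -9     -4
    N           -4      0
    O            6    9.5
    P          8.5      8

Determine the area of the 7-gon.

121.625

Apply the shoelace (surveyor's) formula: 2A = Σ (x_i·y_{i+1} − x_{i+1}·y_i), indices taken mod 7.
Σ = (-56) + (-75) + (-20) + (-16) + (-38) + (-32.75) + (-5.5) = -243.25
Area = |Σ|/2 = 121.625.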